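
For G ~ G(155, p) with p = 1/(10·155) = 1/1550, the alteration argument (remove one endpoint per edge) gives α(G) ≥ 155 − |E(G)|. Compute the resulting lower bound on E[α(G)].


E[|E(G)|] = C(155, 2)·p = 11935 · (1/1550) = 77/10.
E[α(G)] ≥ n − E[|E(G)|] = 155 − 77/10 = 1473/10.
Numerically: ≈ 147.300000.
(This is only a lower bound; the true E[α(G)] may be larger.)

E[α(G)] ≥ 1473/10 ≈ 147.300000.


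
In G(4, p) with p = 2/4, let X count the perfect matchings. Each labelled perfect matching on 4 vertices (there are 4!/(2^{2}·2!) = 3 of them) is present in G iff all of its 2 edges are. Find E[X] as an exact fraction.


K_4 has 4!/(2^{2}·2!) = 3 labelled perfect matchings.
For each such perfect matching H, let X_H = 1 if all 2 edges of H are present in G. Then P[X_H = 1] = p^{2} = (1/2)^{2} = 1/4.
By linearity: E[X] = Σ_H E[X_H] = 3 · p^{2} = 3 · 1/4 = 3/4.
Numerically: E[X] ≈ 0.75.

E[X] = 3 · (1/2)^{2} = 3/4 ≈ 0.75.


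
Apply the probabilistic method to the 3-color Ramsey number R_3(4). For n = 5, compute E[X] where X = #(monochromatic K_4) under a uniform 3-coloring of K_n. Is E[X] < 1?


E[X] = C(5, 4) · 3^{1 − 6} = 5 · 3^{−5} = 5/243.
As a reduced fraction: E[X] = 5/243 ≈ 0.0205761.
Is E[X] < 1? YES.
Since E[X] < 1, there exists a 3-coloring of K_{5} with no monochromatic K_4; hence R_3(4) > 5.

E[X] = 5/243 ≈ 0.0205761; E[X] < 1, so R_3(4) > 5.


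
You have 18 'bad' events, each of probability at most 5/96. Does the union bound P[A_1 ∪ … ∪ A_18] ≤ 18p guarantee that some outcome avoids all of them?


Union bound: P[∪_{i=1}^{18} A_i] ≤ Σ_i P[A_i] ≤ 18·p = 18·(5/96) = 15/16.
Numerically: 15/16 ≈ 0.93750.
Is 15/16 < 1? YES.
Since P[∪ A_i] ≤ 15/16 < 1, the complement has P[∩ A_i^c] ≥ 1 − 15/16 = 1/16 > 0, so some outcome avoids every A_i.

18·p = 15/16 ≈ 0.93750; existence CERTIFIED by the union bound.


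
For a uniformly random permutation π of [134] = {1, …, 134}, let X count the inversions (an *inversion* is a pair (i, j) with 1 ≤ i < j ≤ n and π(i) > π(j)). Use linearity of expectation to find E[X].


Write X = Σ X_I over the C(134, 2) = 8911 pairs i < j, with X_I the indicator of one inversion.
There are 8911 indicators.
For each fixed pair i < j, the values π(i) and π(j) are two distinct elements of {1, …, 134} in uniformly random order; by symmetry P[π(i) > π(j)] = 1/2.
By linearity: E[X] = 8911 · (1/2) = C(134, 2) · (1/2) = 8911/2 = 8911/2 ≈ 4455.500.

E[X] = 8911/2 = 4455.500.


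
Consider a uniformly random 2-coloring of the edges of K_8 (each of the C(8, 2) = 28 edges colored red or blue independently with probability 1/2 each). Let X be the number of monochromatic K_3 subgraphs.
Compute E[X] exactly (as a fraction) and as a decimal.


Let X = Σ_S X_S over the C(8, 3) = 56 subsets S of size 3, where X_S = 1 if the K_3 on S is monochromatic.
For a fixed S, the K_3 on S has C(3, 2) = 3 edges. P[all 3 edges red] = (1/2)^3, and likewise for blue, so P[monochromatic] = 2·(1/2)^3 = 2^{1 − 3} = 1/4.
Summing: E[X] = C(8, 3) · 2^{1 − 3} = 56 · 1/4 = 14.
Numerically: E[X] ≈ 14.000.

E[X] = C(8,3)·2^(1−C(3,2)) = 14 ≈ 14.000.


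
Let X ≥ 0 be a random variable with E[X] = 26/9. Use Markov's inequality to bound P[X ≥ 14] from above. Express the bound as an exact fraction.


μ = E[X] = 26/9, a = 14.
Markov: P[X ≥ 14] ≤ μ/a = (26/9)/14 = 13/63.
Numerically: ≈ 0.206349.
(Since a = 14 > μ = 2.888889, the bound 13/63 is < 1 and informative.)

P[X ≥ 14] ≤ 13/63 ≈ 0.206349.


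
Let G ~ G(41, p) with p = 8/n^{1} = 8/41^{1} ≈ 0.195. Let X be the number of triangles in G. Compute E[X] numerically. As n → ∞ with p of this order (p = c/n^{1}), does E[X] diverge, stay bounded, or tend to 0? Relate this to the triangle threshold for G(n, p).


Number of potential triangles: C(41, 3) = 10660.
Each occurs with probability p³ ≈ (0.195)³ ≈ 7.42880e-03.
By linearity: E[X] = C(41, 3)·p³ ≈ 10660 · 7.42880e-03 ≈ 79.191.
Here α = 1, so p = 8/n is exactly at the triangle threshold p ~ 1/n. Asymptotically E[X] → c³/6 = 8³/6 = 256/3 ≈ 85.333, a bounded constant. In this regime the triangle count is asymptotically Poisson(c³/6).

E[X] ≈ 79.191; in regime p = Θ(1/n^{1}) E[X] stays bounded (at the triangle threshold p ~ 1/n).


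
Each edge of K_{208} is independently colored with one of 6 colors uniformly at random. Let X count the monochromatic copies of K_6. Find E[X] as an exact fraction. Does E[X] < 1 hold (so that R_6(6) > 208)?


E[X] = C(208, 6) · 6^{1 − 15} = 104579959848 · 6^{−14} = 104579959848/78364164096.
As a reduced fraction: E[X] = 4357498327/3265173504 ≈ 1.334538.
Is E[X] < 1? NO.
Since E[X] ≥ 1, the first-moment bound is inconclusive at n = 208; it does NOT by itself certify R_6(6) > 208.

E[X] = 4357498327/3265173504 ≈ 1.334538; E[X] ≥ 1; first-moment method inconclusive here.


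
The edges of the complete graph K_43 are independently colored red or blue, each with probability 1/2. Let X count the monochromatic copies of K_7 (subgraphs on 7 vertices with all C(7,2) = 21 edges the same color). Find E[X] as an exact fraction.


Let X = Σ_S X_S over the C(43, 7) = 32224114 subsets S of size 7, where X_S = 1 if the K_7 on S is monochromatic.
For a fixed S, the K_7 on S has C(7, 2) = 21 edges. P[all 21 edges red] = (1/2)^21, and likewise for blue, so P[monochromatic] = 2·(1/2)^21 = 2^{1 − 21} = 1/1048576.
Summing: E[X] = C(43, 7) · 2^{1 − 21} = 32224114 · 1/1048576 = 16112057/524288.
Numerically: E[X] ≈ 30.7313.

E[X] = C(43,7)·2^(1−C(7,2)) = 16112057/524288 ≈ 30.7313.


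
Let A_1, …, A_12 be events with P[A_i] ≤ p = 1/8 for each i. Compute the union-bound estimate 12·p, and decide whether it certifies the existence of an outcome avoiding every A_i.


Union bound: P[∪_{i=1}^{12} A_i] ≤ Σ_i P[A_i] ≤ 12·p = 12·(1/8) = 3/2.
Numerically: 3/2 ≈ 1.500.
Is 3/2 < 1? NO.
Since the bound 3/2 is ≥ 1, the union bound is uninformative here; it does NOT by itself certify existence.

12·p = 3/2 ≈ 1.500; existence NOT certified by the union bound.


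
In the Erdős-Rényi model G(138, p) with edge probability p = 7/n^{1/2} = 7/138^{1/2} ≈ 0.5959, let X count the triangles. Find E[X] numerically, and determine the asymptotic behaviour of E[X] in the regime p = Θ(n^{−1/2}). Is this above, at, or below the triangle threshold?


Number of potential triangles: C(138, 3) = 428536.
Each occurs with probability p³ ≈ (0.5959)³ ≈ 2.115804e-01.
By linearity: E[X] = C(138, 3)·p³ ≈ 428536 · 2.115804e-01 ≈ 90669.8301.
Since α = 1/2 < 1, p = c/n^{1/2} ≫ 1/n is above the triangle threshold p ~ 1/n. Asymptotically E[X] ~ (c³/6)·n^{3(1−α)} = (7³/6)·n^{1.5} → ∞; triangles are abundant w.h.p.

E[X] ≈ 90669.8301; in regime p = Θ(1/n^{1/2}) E[X] diverges (above the triangle threshold p ~ 1/n).


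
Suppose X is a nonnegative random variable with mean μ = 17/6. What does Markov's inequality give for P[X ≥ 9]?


μ = E[X] = 17/6, a = 9.
Markov: P[X ≥ 9] ≤ μ/a = (17/6)/9 = 17/54.
Numerically: ≈ 0.314815.
(Since a = 9 > μ = 2.833333, the bound 17/54 is < 1 and informative.)

P[X ≥ 9] ≤ 17/54 ≈ 0.314815.


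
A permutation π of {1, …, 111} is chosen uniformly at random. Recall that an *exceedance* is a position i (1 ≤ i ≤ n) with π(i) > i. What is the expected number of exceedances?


Write X = Σ_{i=1}^{111} X_i, where X_i = 1_{π(i) > i}.
For each fixed i, π(i) is uniform over {1, …, 111} (marginal of a uniform permutation), so P[π(i) > i] = (n − i)/n. Summing: Σ_{i=1}^{111} (n − i)/n = (0 + 1 + … + 110)/111 = 111(111 − 1)/(2·111) = (111 − 1)/2.
Hence E[X] = Σ_{i=1}^{111} (111 − i)/111 = 55 ≈ 55.000.

E[X] = 55 = 55.000.


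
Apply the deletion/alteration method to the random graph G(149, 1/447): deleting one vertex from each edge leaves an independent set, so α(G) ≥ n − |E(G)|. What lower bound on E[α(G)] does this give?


E[|E(G)|] = C(149, 2)·p = 11026 · (1/447) = 74/3.
E[α(G)] ≥ n − E[|E(G)|] = 149 − 74/3 = 373/3.
Numerically: ≈ 124.333333.
(This is only a lower bound; the true E[α(G)] may be larger.)

E[α(G)] ≥ 373/3 ≈ 124.333333.


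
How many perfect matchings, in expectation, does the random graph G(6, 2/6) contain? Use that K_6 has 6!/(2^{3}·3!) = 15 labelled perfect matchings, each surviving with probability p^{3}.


K_6 has 6!/(2^{3}·3!) = 15 labelled perfect matchings.
For each such perfect matching H, let X_H = 1 if all 3 edges of H are present in G. Then P[X_H = 1] = p^{3} = (1/3)^{3} = 1/27.
By linearity: E[X] = Σ_H E[X_H] = 15 · p^{3} = 15 · 1/27 = 5/9.
Numerically: E[X] ≈ 0.5556.

E[X] = 15 · (1/3)^{3} = 5/9 ≈ 0.5556.


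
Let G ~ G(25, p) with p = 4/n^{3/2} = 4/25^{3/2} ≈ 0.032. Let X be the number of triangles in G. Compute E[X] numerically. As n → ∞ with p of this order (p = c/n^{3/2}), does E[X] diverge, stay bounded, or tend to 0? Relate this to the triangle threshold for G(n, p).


Number of potential triangles: C(25, 3) = 2300.
Each occurs with probability p³ ≈ (0.032)³ ≈ 3.2768000e-05.
By linearity: E[X] = C(25, 3)·p³ ≈ 2300 · 3.2768000e-05 ≈ 0.07537.
Since α = 3/2 > 1, p = c/n^{3/2} = o(1/n) is below the triangle threshold p ~ 1/n. Asymptotically E[X] ~ (c³/6)·n^{3(1−α)} = (4³/6)·n^{-1.5} → 0, so by Markov's inequality G has no triangles w.h.p.

E[X] ≈ 0.07537; in regime p = Θ(1/n^{3/2}) E[X] tends to 0 (below the triangle threshold p ~ 1/n).


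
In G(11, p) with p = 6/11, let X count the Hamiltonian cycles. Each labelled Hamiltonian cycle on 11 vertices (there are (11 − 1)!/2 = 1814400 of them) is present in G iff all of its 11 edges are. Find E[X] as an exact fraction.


K_11 has (11 − 1)!/2 = 1814400 labelled Hamiltonian cycles.
For each such Hamiltonian cycle H, let X_H = 1 if all 11 edges of H are present in G. Then P[X_H = 1] = p^{11} = (6/11)^{11} = 362797056/285311670611.
Summing the indicators: E[X] = Σ_H E[X_H] = 1814400 · p^{11} = 1814400 · 362797056/285311670611 = 658258978406400/285311670611.
Numerically: E[X] ≈ 2307.2.

E[X] = 1814400 · (6/11)^{11} = 658258978406400/285311670611 ≈ 2307.2.


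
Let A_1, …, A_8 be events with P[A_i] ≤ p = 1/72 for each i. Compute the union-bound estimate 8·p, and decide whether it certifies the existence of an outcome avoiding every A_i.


Union bound: P[∪_{i=1}^{8} A_i] ≤ Σ_i P[A_i] ≤ 8·p = 8·(1/72) = 1/9.
Numerically: 1/9 ≈ 0.1111.
Is 1/9 < 1? YES.
Since P[∪ A_i] ≤ 1/9 < 1, the complement has P[∩ A_i^c] ≥ 1 − 1/9 = 8/9 > 0, so some outcome avoids every A_i.

8·p = 1/9 ≈ 0.1111; existence CERTIFIED by the union bound.


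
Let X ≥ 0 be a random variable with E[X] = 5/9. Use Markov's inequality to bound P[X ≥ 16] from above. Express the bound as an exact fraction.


μ = E[X] = 5/9, a = 16.
Markov: P[X ≥ 16] ≤ μ/a = (5/9)/16 = 5/144.
Numerically: ≈ 0.03472.
(Since a = 16 > μ = 0.55556, the bound 5/144 is < 1 and informative.)

P[X ≥ 16] ≤ 5/144 ≈ 0.03472.


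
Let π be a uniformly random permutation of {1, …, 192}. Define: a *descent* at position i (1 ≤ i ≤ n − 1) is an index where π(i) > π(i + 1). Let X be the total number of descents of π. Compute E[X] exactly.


Write X = Σ X_I over i = 1, …, 191, with X_I the indicator of one descent.
There are 191 indicators.
For each fixed i, the pair (π(i), π(i+1)) is a uniformly random ordered pair of distinct values from {1, …, 192}; by symmetry P[π(i) > π(i+1)] = 1/2.
By linearity: E[X] = 191 · (1/2) = (192 − 1) · (1/2) = 191/2 ≈ 95.500.

E[X] = 191/2 = 95.500.


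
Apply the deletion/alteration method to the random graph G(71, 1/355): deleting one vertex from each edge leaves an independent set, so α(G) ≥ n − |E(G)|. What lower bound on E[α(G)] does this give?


E[|E(G)|] = C(71, 2)·p = 2485 · (1/355) = 7.
E[α(G)] ≥ n − E[|E(G)|] = 71 − 7 = 64.
Numerically: ≈ 64.000.
(This is only a lower bound; the true E[α(G)] may be larger.)

E[α(G)] ≥ 64 ≈ 64.000.


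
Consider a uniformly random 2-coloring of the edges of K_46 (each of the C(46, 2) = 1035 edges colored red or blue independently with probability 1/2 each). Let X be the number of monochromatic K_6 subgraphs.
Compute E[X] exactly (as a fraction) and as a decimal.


Let X = Σ_S X_S over the C(46, 6) = 9366819 subsets S of size 6, where X_S = 1 if the K_6 on S is monochromatic.
For a fixed S, the K_6 on S has C(6, 2) = 15 edges. P[all 15 edges red] = (1/2)^15, and likewise for blue, so P[monochromatic] = 2·(1/2)^15 = 2^{1 − 15} = 1/16384.
By linearity: E[X] = C(46, 6) · 2^{1 − 15} = 9366819 · 1/16384 = 9366819/16384.
Numerically: E[X] ≈ 571.705261.

E[X] = C(46,6)·2^(1−C(6,2)) = 9366819/16384 ≈ 571.705261.


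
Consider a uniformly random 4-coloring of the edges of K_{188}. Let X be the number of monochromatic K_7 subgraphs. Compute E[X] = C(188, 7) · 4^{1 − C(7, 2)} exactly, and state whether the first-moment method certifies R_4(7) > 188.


E[X] = C(188, 7) · 4^{1 − 21} = 1470936391496 · 4^{−20} = 1470936391496/1099511627776.
As a reduced fraction: E[X] = 183867048937/137438953472 ≈ 1.3378089.
Is E[X] < 1? NO.
Since E[X] ≥ 1, the first-moment bound is inconclusive at n = 188; it does NOT by itself certify R_4(7) > 188.

E[X] = 183867048937/137438953472 ≈ 1.3378089; E[X] ≥ 1; first-moment method inconclusive here.


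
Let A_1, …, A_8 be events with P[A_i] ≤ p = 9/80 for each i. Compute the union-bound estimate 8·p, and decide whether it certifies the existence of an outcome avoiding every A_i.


Union bound: P[∪_{i=1}^{8} A_i] ≤ Σ_i P[A_i] ≤ 8·p = 8·(9/80) = 9/10.
Numerically: 9/10 ≈ 0.90000.
Is 9/10 < 1? YES.
Since P[∪ A_i] ≤ 9/10 < 1, the complement has P[∩ A_i^c] ≥ 1 − 9/10 = 1/10 > 0, so some outcome avoids every A_i.

8·p = 9/10 ≈ 0.90000; existence CERTIFIED by the union bound.


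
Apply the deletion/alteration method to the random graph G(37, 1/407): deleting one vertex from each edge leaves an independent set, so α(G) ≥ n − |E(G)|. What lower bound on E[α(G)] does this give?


E[|E(G)|] = C(37, 2)·p = 666 · (1/407) = 18/11.
E[α(G)] ≥ n − E[|E(G)|] = 37 − 18/11 = 389/11.
Numerically: ≈ 35.364.
(This is only a lower bound; the true E[α(G)] may be larger.)

E[α(G)] ≥ 389/11 ≈ 35.364.


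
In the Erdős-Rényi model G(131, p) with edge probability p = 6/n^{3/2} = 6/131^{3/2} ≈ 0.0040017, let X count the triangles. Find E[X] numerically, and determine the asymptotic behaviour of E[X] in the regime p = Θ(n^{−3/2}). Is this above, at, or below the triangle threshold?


Number of potential triangles: C(131, 3) = 366145.
Each occurs with probability p³ ≈ (0.0040017)³ ≈ 6.40815371e-08.
By linearity: E[X] = C(131, 3)·p³ ≈ 366145 · 6.40815371e-08 ≈ 0.023463.
Since α = 3/2 > 1, p = c/n^{3/2} = o(1/n) is below the triangle threshold p ~ 1/n. Asymptotically E[X] ~ (c³/6)·n^{3(1−α)} = (6³/6)·n^{-1.5} → 0, so by Markov's inequality G has no triangles w.h.p.

E[X] ≈ 0.023463; in regime p = Θ(1/n^{3/2}) E[X] tends to 0 (below the triangle threshold p ~ 1/n).


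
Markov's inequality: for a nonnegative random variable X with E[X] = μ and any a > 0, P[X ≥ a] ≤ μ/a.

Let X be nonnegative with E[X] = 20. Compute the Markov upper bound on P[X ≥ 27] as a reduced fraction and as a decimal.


μ = E[X] = 20, a = 27.
Markov: P[X ≥ 27] ≤ μ/a = (20)/27 = 20/27.
Numerically: ≈ 0.74074.
(Since a = 27 > μ = 20.00000, the bound 20/27 is < 1 and informative.)

P[X ≥ 27] ≤ 20/27 ≈ 0.74074.


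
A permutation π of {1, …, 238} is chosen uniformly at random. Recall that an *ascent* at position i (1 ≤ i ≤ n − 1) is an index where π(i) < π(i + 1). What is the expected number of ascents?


Write X = Σ X_I over i = 1, …, 237, with X_I the indicator of one ascent.
There are 237 indicators.
For each fixed i, the pair (π(i), π(i+1)) is a uniformly random ordered pair of distinct values from {1, …, 238}; by symmetry P[π(i) < π(i+1)] = 1/2.
By linearity: E[X] = 237 · (1/2) = (238 − 1) · (1/2) = 237/2 ≈ 118.500000.

E[X] = 237/2 = 118.500000.


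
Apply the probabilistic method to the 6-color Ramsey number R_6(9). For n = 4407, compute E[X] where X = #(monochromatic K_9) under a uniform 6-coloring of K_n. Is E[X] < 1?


E[X] = C(4407, 9) · 6^{1 − 36} = 1713856532599459170657070050 · 6^{−35} = 1713856532599459170657070050/1719070799748422591028658176.
As a reduced fraction: E[X] = 285642755433243195109511675/286511799958070431838109696 ≈ 0.997.
Is E[X] < 1? YES.
Since E[X] < 1, there exists a 6-coloring of K_{4407} with no monochromatic K_9; hence R_6(9) > 4407.

E[X] = 285642755433243195109511675/286511799958070431838109696 ≈ 0.997; E[X] < 1, so R_6(9) > 4407.


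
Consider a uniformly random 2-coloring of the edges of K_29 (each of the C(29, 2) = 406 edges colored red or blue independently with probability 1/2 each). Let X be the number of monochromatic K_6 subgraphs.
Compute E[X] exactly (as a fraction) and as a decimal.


Let X = Σ_S X_S over the C(29, 6) = 475020 subsets S of size 6, where X_S = 1 if the K_6 on S is monochromatic.
For a fixed S, the K_6 on S has C(6, 2) = 15 edges. P[all 15 edges red] = (1/2)^15, and likewise for blue, so P[monochromatic] = 2·(1/2)^15 = 2^{1 − 15} = 1/16384.
Summing: E[X] = C(29, 6) · 2^{1 − 15} = 475020 · 1/16384 = 118755/4096.
Numerically: E[X] ≈ 28.993.

E[X] = C(29,6)·2^(1−C(6,2)) = 118755/4096 ≈ 28.993.


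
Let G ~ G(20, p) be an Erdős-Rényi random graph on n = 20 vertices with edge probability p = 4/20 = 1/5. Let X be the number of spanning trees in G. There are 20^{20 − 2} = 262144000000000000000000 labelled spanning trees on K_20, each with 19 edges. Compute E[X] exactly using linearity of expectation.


K_20 has 20^{20 − 2} = 262144000000000000000000 labelled spanning trees.
For each such spanning tree H, let X_H = 1 if all 19 edges of H are present in G. Then P[X_H = 1] = p^{19} = (1/5)^{19} = 1/19073486328125.
Summing the indicators: E[X] = Σ_H E[X_H] = 262144000000000000000000 · p^{19} = 262144000000000000000000 · 1/19073486328125 = 68719476736/5.
Numerically: E[X] ≈ 1.374e+10.

E[X] = 262144000000000000000000 · (1/5)^{19} = 68719476736/5 ≈ 1.374e+10.


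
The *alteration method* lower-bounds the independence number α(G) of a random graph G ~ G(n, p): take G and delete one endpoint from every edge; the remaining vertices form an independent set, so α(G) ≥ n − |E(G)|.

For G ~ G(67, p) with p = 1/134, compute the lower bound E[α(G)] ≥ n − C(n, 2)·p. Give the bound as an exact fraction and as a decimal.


E[|E(G)|] = C(67, 2)·p = 2211 · (1/134) = 33/2.
E[α(G)] ≥ n − E[|E(G)|] = 67 − 33/2 = 101/2.
Numerically: ≈ 50.500000.
(This is only a lower bound; the true E[α(G)] may be larger.)

E[α(G)] ≥ 101/2 ≈ 50.500000.


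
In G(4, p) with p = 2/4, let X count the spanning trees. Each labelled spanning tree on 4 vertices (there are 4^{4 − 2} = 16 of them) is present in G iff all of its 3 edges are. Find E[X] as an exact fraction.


K_4 has 4^{4 − 2} = 16 labelled spanning trees.
For each such spanning tree H, let X_H = 1 if all 3 edges of H are present in G. Then P[X_H = 1] = p^{3} = (1/2)^{3} = 1/8.
Summing the indicators: E[X] = Σ_H E[X_H] = 16 · p^{3} = 16 · 1/8 = 2.
Numerically: E[X] ≈ 2.

E[X] = 16 · (1/2)^{3} = 2 ≈ 2.


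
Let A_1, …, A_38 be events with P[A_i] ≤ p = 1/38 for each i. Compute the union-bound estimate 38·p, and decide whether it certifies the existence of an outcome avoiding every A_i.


Union bound: P[∪_{i=1}^{38} A_i] ≤ Σ_i P[A_i] ≤ 38·p = 38·(1/38) = 1.
Numerically: 1 ≈ 1.000000.
Is 1 < 1? NO.
Since the bound 1 is ≥ 1, the union bound is uninformative here; it does NOT by itself certify existence.

38·p = 1 ≈ 1.000000; existence NOT certified by the union bound.


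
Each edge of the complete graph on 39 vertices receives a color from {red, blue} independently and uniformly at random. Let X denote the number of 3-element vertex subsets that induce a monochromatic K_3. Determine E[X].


Let X = Σ_S X_S over the C(39, 3) = 9139 subsets S of size 3, where X_S = 1 if the K_3 on S is monochromatic.
For a fixed S, the K_3 on S has C(3, 2) = 3 edges. P[all 3 edges red] = (1/2)^3, and likewise for blue, so P[monochromatic] = 2·(1/2)^3 = 2^{1 − 3} = 1/4.
Summing: E[X] = C(39, 3) · 2^{1 − 3} = 9139 · 1/4 = 9139/4.
Numerically: E[X] ≈ 2284.75000.

E[X] = C(39,3)·2^(1−C(3,2)) = 9139/4 ≈ 2284.75000.


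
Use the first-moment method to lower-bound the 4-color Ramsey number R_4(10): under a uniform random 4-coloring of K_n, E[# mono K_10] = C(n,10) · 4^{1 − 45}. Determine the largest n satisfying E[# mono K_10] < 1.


We need C(n, 10) · 4^{1 − 45} < 1, i.e. C(n, 10) < 4^{45 − 1} = 309485009821345068724781056.
Check values of n near the boundary:
  n = 2021: C(2021, 10) = 306347841644770462864800616; 306347841644770462864800616 < 309485009821345068724781056? YES
  n = 2022: C(2022, 10) = 307870445231474093395937796; 307870445231474093395937796 < 309485009821345068724781056? YES
  n = 2023: C(2023, 10) = 309399856285778485315440716; 309399856285778485315440716 < 309485009821345068724781056? YES
  n = 2024: C(2024, 10) = 310936101848269937576192656; 310936101848269937576192656 < 309485009821345068724781056? NO
  n = 2025: C(2025, 10) = 312479209053472269772600560; 312479209053472269772600560 < 309485009821345068724781056? NO
  n = 2026: C(2026, 10) = 314029205130126398094885285; 314029205130126398094885285 < 309485009821345068724781056? NO
The largest n with C(n, 10) < 309485009821345068724781056 is n = 2023 (where E[X] = 77349964071444621328860179/77371252455336267181195264 ≈ 1.000). Hence R_4(10) > 2023, i.e. R_4(10) ≥ 2024.

Largest n = 2023; hence R_4(10) > 2023.


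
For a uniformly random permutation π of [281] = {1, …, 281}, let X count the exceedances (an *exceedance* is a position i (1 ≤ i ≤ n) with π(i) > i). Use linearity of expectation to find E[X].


Write X = Σ_{i=1}^{281} X_i, where X_i = 1_{π(i) > i}.
For each fixed i, π(i) is uniform over {1, …, 281} (marginal of a uniform permutation), so P[π(i) > i] = (n − i)/n. Summing: Σ_{i=1}^{281} (n − i)/n = (0 + 1 + … + 280)/281 = 281(281 − 1)/(2·281) = (281 − 1)/2.
Hence E[X] = Σ_{i=1}^{281} (281 − i)/281 = 140 ≈ 140.000000.

E[X] = 140 = 140.000000.


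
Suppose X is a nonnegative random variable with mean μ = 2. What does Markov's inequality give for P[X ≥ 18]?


μ = E[X] = 2, a = 18.
Markov: P[X ≥ 18] ≤ μ/a = (2)/18 = 1/9.
Numerically: ≈ 0.11111.
(Since a = 18 > μ = 2.00000, the bound 1/9 is < 1 and informative.)

P[X ≥ 18] ≤ 1/9 ≈ 0.11111.


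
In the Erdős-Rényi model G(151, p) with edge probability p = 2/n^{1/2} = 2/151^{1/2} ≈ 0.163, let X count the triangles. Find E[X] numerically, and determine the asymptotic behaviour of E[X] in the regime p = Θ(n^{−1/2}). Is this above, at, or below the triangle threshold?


Number of potential triangles: C(151, 3) = 562475.
Each occurs with probability p³ ≈ (0.163)³ ≈ 4.31146e-03.
By linearity: E[X] = C(151, 3)·p³ ≈ 562475 · 4.31146e-03 ≈ 2425.090.
Since α = 1/2 < 1, p = c/n^{1/2} ≫ 1/n is above the triangle threshold p ~ 1/n. Asymptotically E[X] ~ (c³/6)·n^{3(1−α)} = (2³/6)·n^{1.5} → ∞; triangles are abundant w.h.p.

E[X] ≈ 2425.090; in regime p = Θ(1/n^{1/2}) E[X] diverges (above the triangle threshold p ~ 1/n).


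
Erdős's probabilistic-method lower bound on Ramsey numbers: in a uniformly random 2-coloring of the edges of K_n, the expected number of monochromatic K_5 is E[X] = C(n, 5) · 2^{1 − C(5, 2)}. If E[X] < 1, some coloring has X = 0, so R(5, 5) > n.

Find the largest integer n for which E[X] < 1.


We need C(n, 5) · 2^{1 − 10} < 1, i.e. C(n, 5) < 2^{10 − 1} = 512.
Check values of n near the boundary:
  n = 5: C(5, 5) = 1; 1 < 512? YES
  n = 6: C(6, 5) = 6; 6 < 512? YES
  n = 7: C(7, 5) = 21; 21 < 512? YES
  n = 8: C(8, 5) = 56; 56 < 512? YES
  n = 9: C(9, 5) = 126; 126 < 512? YES
  n = 10: C(10, 5) = 252; 252 < 512? YES
  n = 11: C(11, 5) = 462; 462 < 512? YES
  n = 12: C(12, 5) = 792; 792 < 512? NO
The largest n with C(n, 5) < 512 is n = 11 (where E[X] = 231/256 ≈ 0.902344). Hence R(5, 5) > 11, i.e. R(5, 5) ≥ 12.

Largest n = 11; hence R(5, 5) > 11.


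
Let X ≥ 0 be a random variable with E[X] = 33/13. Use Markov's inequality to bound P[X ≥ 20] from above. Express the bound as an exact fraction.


μ = E[X] = 33/13, a = 20.
Markov: P[X ≥ 20] ≤ μ/a = (33/13)/20 = 33/260.
Numerically: ≈ 0.1269.
(Since a = 20 > μ = 2.5385, the bound 33/260 is < 1 and informative.)

P[X ≥ 20] ≤ 33/260 ≈ 0.1269.


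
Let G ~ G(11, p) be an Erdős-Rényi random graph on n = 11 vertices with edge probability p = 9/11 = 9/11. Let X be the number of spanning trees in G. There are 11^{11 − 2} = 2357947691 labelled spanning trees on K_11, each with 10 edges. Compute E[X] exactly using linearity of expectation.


K_11 has 11^{11 − 2} = 2357947691 labelled spanning trees.
For each such spanning tree H, let X_H = 1 if all 10 edges of H are present in G. Then P[X_H = 1] = p^{10} = (9/11)^{10} = 3486784401/25937424601.
Summing the indicators: E[X] = Σ_H E[X_H] = 2357947691 · p^{10} = 2357947691 · 3486784401/25937424601 = 3486784401/11.
Numerically: E[X] ≈ 3.17e+08.

E[X] = 2357947691 · (9/11)^{10} = 3486784401/11 ≈ 3.17e+08.


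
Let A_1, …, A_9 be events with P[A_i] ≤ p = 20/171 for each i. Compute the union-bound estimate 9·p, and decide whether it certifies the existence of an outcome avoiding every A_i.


Union bound: P[∪_{i=1}^{9} A_i] ≤ Σ_i P[A_i] ≤ 9·p = 9·(20/171) = 20/19.
Numerically: 20/19 ≈ 1.0526.
Is 20/19 < 1? NO.
Since the bound 20/19 is ≥ 1, the union bound is uninformative here; it does NOT by itself certify existence.

9·p = 20/19 ≈ 1.0526; existence NOT certified by the union bound.


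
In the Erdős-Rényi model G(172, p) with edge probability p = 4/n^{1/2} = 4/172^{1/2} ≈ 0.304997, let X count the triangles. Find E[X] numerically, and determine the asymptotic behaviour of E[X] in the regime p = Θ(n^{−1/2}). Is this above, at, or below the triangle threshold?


Number of potential triangles: C(172, 3) = 833340.
Each occurs with probability p³ ≈ (0.304997)³ ≈ 2.83718270e-02.
By linearity: E[X] = C(172, 3)·p³ ≈ 833340 · 2.83718270e-02 ≈ 23643.378344.
Since α = 1/2 < 1, p = c/n^{1/2} ≫ 1/n is above the triangle threshold p ~ 1/n. Asymptotically E[X] ~ (c³/6)·n^{3(1−α)} = (4³/6)·n^{1.5} → ∞; triangles are abundant w.h.p.

E[X] ≈ 23643.378344; in regime p = Θ(1/n^{1/2}) E[X] diverges (above the triangle threshold p ~ 1/n).


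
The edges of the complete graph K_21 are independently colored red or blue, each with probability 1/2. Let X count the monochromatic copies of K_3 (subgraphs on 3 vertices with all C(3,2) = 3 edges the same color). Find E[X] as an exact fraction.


Let X = Σ_S X_S over the C(21, 3) = 1330 subsets S of size 3, where X_S = 1 if the K_3 on S is monochromatic.
For a fixed S, the K_3 on S has C(3, 2) = 3 edges. P[all 3 edges red] = (1/2)^3, and likewise for blue, so P[monochromatic] = 2·(1/2)^3 = 2^{1 − 3} = 1/4.
Summing: E[X] = C(21, 3) · 2^{1 − 3} = 1330 · 1/4 = 665/2.
Numerically: E[X] ≈ 332.500000.

E[X] = C(21,3)·2^(1−C(3,2)) = 665/2 ≈ 332.500000.


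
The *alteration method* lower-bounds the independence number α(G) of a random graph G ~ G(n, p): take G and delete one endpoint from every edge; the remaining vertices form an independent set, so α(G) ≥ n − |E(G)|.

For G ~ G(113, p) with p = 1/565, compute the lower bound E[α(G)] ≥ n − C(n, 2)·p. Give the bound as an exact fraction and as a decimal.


E[|E(G)|] = C(113, 2)·p = 6328 · (1/565) = 56/5.
E[α(G)] ≥ n − E[|E(G)|] = 113 − 56/5 = 509/5.
Numerically: ≈ 101.800.
(This is only a lower bound; the true E[α(G)] may be larger.)

E[α(G)] ≥ 509/5 ≈ 101.800.


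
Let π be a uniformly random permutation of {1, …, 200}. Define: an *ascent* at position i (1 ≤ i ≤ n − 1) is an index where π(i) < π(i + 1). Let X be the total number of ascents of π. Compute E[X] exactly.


Write X = Σ X_I over i = 1, …, 199, with X_I the indicator of one ascent.
There are 199 indicators.
For each fixed i, the pair (π(i), π(i+1)) is a uniformly random ordered pair of distinct values from {1, …, 200}; by symmetry P[π(i) < π(i+1)] = 1/2.
By linearity: E[X] = 199 · (1/2) = (200 − 1) · (1/2) = 199/2 ≈ 99.500.

E[X] = 199/2 = 99.500.


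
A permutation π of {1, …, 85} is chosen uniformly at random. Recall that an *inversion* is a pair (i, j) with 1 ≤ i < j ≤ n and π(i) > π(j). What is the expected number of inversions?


Write X = Σ X_I over the C(85, 2) = 3570 pairs i < j, with X_I the indicator of one inversion.
There are 3570 indicators.
For each fixed pair i < j, the values π(i) and π(j) are two distinct elements of {1, …, 85} in uniformly random order; by symmetry P[π(i) > π(j)] = 1/2.
By linearity: E[X] = 3570 · (1/2) = C(85, 2) · (1/2) = 3570/2 = 1785 ≈ 1785.000.

E[X] = 1785 = 1785.000.


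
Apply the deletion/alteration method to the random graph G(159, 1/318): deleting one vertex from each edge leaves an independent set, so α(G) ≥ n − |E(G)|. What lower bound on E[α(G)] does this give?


E[|E(G)|] = C(159, 2)·p = 12561 · (1/318) = 79/2.
E[α(G)] ≥ n − E[|E(G)|] = 159 − 79/2 = 239/2.
Numerically: ≈ 119.500.
(This is only a lower bound; the true E[α(G)] may be larger.)

E[α(G)] ≥ 239/2 ≈ 119.500.


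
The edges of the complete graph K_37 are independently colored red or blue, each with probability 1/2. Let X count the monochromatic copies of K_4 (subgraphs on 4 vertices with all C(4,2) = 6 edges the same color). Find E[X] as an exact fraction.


Let X = Σ_S X_S over the C(37, 4) = 66045 subsets S of size 4, where X_S = 1 if the K_4 on S is monochromatic.
For a fixed S, the K_4 on S has C(4, 2) = 6 edges. P[all 6 edges red] = (1/2)^6, and likewise for blue, so P[monochromatic] = 2·(1/2)^6 = 2^{1 − 6} = 1/32.
By linearity: E[X] = C(37, 4) · 2^{1 − 6} = 66045 · 1/32 = 66045/32.
Numerically: E[X] ≈ 2063.906.

E[X] = C(37,4)·2^(1−C(4,2)) = 66045/32 ≈ 2063.906.


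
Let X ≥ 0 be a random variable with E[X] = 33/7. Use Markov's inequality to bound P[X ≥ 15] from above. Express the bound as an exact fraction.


μ = E[X] = 33/7, a = 15.
Markov: P[X ≥ 15] ≤ μ/a = (33/7)/15 = 11/35.
Numerically: ≈ 0.31429.
(Since a = 15 > μ = 4.71429, the bound 11/35 is < 1 and informative.)

P[X ≥ 15] ≤ 11/35 ≈ 0.31429.


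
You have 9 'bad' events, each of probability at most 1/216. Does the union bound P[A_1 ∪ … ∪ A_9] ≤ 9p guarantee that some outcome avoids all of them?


Union bound: P[∪_{i=1}^{9} A_i] ≤ Σ_i P[A_i] ≤ 9·p = 9·(1/216) = 1/24.
Numerically: 1/24 ≈ 0.041667.
Is 1/24 < 1? YES.
Since P[∪ A_i] ≤ 1/24 < 1, the complement has P[∩ A_i^c] ≥ 1 − 1/24 = 23/24 > 0, so some outcome avoids every A_i.

9·p = 1/24 ≈ 0.041667; existence CERTIFIED by the union bound.


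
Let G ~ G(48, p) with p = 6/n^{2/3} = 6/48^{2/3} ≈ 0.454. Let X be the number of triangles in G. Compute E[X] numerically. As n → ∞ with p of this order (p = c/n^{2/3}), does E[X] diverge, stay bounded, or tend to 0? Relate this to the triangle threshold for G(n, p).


Number of potential triangles: C(48, 3) = 17296.
Each occurs with probability p³ ≈ (0.454)³ ≈ 9.37500e-02.
By linearity: E[X] = C(48, 3)·p³ ≈ 17296 · 9.37500e-02 ≈ 1621.500.
Since α = 2/3 < 1, p = c/n^{2/3} ≫ 1/n is above the triangle threshold p ~ 1/n. Asymptotically E[X] ~ (c³/6)·n^{3(1−α)} = (6³/6)·n^{1} → ∞; triangles are abundant w.h.p.

E[X] ≈ 1621.500; in regime p = Θ(1/n^{2/3}) E[X] diverges (above the triangle threshold p ~ 1/n).


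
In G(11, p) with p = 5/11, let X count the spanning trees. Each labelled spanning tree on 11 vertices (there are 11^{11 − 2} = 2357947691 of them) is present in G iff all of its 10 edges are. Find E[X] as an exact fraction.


K_11 has 11^{11 − 2} = 2357947691 labelled spanning trees.
For each such spanning tree H, let X_H = 1 if all 10 edges of H are present in G. Then P[X_H = 1] = p^{10} = (5/11)^{10} = 9765625/25937424601.
By linearity of expectation: E[X] = Σ_H E[X_H] = 2357947691 · p^{10} = 2357947691 · 9765625/25937424601 = 9765625/11.
Numerically: E[X] ≈ 8.8778e+05.

E[X] = 2357947691 · (5/11)^{10} = 9765625/11 ≈ 8.8778e+05.


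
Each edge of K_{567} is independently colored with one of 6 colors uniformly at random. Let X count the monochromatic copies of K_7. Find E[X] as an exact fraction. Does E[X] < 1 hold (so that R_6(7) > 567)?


E[X] = C(567, 7) · 6^{1 − 21} = 3601671315933933 · 6^{−20} = 3601671315933933/3656158440062976.
As a reduced fraction: E[X] = 44465077974493/45137758519296 ≈ 0.9850972.
Is E[X] < 1? YES.
Since E[X] < 1, there exists a 6-coloring of K_{567} with no monochromatic K_7; hence R_6(7) > 567.

E[X] = 44465077974493/45137758519296 ≈ 0.9850972; E[X] < 1, so R_6(7) > 567.


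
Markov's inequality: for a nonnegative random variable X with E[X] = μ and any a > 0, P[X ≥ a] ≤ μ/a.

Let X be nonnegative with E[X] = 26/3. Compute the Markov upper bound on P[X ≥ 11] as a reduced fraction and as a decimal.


μ = E[X] = 26/3, a = 11.
Markov: P[X ≥ 11] ≤ μ/a = (26/3)/11 = 26/33.
Numerically: ≈ 0.787879.
(Since a = 11 > μ = 8.666667, the bound 26/33 is < 1 and informative.)

P[X ≥ 11] ≤ 26/33 ≈ 0.787879.


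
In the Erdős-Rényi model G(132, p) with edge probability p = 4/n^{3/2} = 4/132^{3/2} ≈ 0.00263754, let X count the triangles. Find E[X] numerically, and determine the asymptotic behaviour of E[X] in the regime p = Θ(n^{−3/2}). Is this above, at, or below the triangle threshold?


Number of potential triangles: C(132, 3) = 374660.
Each occurs with probability p³ ≈ (0.00263754)³ ≈ 1.83483613e-08.
By linearity: E[X] = C(132, 3)·p³ ≈ 374660 · 1.83483613e-08 ≈ 0.006874.
Since α = 3/2 > 1, p = c/n^{3/2} = o(1/n) is below the triangle threshold p ~ 1/n. Asymptotically E[X] ~ (c³/6)·n^{3(1−α)} = (4³/6)·n^{-1.5} → 0, so by Markov's inequality G has no triangles w.h.p.

E[X] ≈ 0.006874; in regime p = Θ(1/n^{3/2}) E[X] tends to 0 (below the triangle threshold p ~ 1/n).


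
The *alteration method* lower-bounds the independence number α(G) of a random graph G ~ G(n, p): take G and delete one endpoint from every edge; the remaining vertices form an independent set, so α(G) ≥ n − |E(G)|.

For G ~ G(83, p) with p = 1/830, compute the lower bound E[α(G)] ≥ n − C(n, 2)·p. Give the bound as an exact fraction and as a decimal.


E[|E(G)|] = C(83, 2)·p = 3403 · (1/830) = 41/10.
E[α(G)] ≥ n − E[|E(G)|] = 83 − 41/10 = 789/10.
Numerically: ≈ 78.900000.
(This is only a lower bound; the true E[α(G)] may be larger.)

E[α(G)] ≥ 789/10 ≈ 78.900000.


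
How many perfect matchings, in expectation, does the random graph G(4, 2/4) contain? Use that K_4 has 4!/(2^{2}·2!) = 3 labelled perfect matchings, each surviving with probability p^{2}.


K_4 has 4!/(2^{2}·2!) = 3 labelled perfect matchings.
For each such perfect matching H, let X_H = 1 if all 2 edges of H are present in G. Then P[X_H = 1] = p^{2} = (1/2)^{2} = 1/4.
By linearity of expectation: E[X] = Σ_H E[X_H] = 3 · p^{2} = 3 · 1/4 = 3/4.
Numerically: E[X] ≈ 0.75.

E[X] = 3 · (1/2)^{2} = 3/4 ≈ 0.75.


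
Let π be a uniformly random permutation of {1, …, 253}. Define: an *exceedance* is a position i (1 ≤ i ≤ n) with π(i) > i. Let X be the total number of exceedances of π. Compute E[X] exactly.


Write X = Σ_{i=1}^{253} X_i, where X_i = 1_{π(i) > i}.
For each fixed i, π(i) is uniform over {1, …, 253} (marginal of a uniform permutation), so P[π(i) > i] = (n − i)/n. Summing: Σ_{i=1}^{253} (n − i)/n = (0 + 1 + … + 252)/253 = 253(253 − 1)/(2·253) = (253 − 1)/2.
Hence E[X] = Σ_{i=1}^{253} (253 − i)/253 = 126 ≈ 126.00000.

E[X] = 126 = 126.00000.


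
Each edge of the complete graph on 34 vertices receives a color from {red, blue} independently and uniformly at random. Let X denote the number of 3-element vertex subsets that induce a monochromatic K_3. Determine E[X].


Let X = Σ_S X_S over the C(34, 3) = 5984 subsets S of size 3, where X_S = 1 if the K_3 on S is monochromatic.
For a fixed S, the K_3 on S has C(3, 2) = 3 edges. P[all 3 edges red] = (1/2)^3, and likewise for blue, so P[monochromatic] = 2·(1/2)^3 = 2^{1 − 3} = 1/4.
By linearity: E[X] = C(34, 3) · 2^{1 − 3} = 5984 · 1/4 = 1496.
Numerically: E[X] ≈ 1496.00000.

E[X] = C(34,3)·2^(1−C(3,2)) = 1496 ≈ 1496.00000.


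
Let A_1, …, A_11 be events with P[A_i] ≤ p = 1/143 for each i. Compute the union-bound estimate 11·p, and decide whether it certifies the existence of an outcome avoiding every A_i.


Union bound: P[∪_{i=1}^{11} A_i] ≤ Σ_i P[A_i] ≤ 11·p = 11·(1/143) = 1/13.
Numerically: 1/13 ≈ 0.07692.
Is 1/13 < 1? YES.
Since P[∪ A_i] ≤ 1/13 < 1, the complement has P[∩ A_i^c] ≥ 1 − 1/13 = 12/13 > 0, so some outcome avoids every A_i.

11·p = 1/13 ≈ 0.07692; existence CERTIFIED by the union bound.


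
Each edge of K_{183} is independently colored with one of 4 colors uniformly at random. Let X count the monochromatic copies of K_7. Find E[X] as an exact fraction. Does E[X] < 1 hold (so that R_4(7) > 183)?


E[X] = C(183, 7) · 4^{1 − 21} = 1214197462413 · 4^{−20} = 1214197462413/1099511627776.
As a reduced fraction: E[X] = 1214197462413/1099511627776 ≈ 1.104306.
Is E[X] < 1? NO.
Since E[X] ≥ 1, the first-moment bound is inconclusive at n = 183; it does NOT by itself certify R_4(7) > 183.

E[X] = 1214197462413/1099511627776 ≈ 1.104306; E[X] ≥ 1; first-moment method inconclusive here.


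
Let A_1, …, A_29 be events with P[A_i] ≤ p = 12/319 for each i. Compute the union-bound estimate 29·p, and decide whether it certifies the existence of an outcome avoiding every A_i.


Union bound: P[∪_{i=1}^{29} A_i] ≤ Σ_i P[A_i] ≤ 29·p = 29·(12/319) = 12/11.
Numerically: 12/11 ≈ 1.091.
Is 12/11 < 1? NO.
Since the bound 12/11 is ≥ 1, the union bound is uninformative here; it does NOT by itself certify existence.

29·p = 12/11 ≈ 1.091; existence NOT certified by the union bound.


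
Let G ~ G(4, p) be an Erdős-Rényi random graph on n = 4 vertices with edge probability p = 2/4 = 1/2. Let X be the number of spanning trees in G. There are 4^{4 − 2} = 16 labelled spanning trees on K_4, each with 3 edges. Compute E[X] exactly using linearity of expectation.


K_4 has 4^{4 − 2} = 16 labelled spanning trees.
For each such spanning tree H, let X_H = 1 if all 3 edges of H are present in G. Then P[X_H = 1] = p^{3} = (1/2)^{3} = 1/8.
By linearity of expectation: E[X] = Σ_H E[X_H] = 16 · p^{3} = 16 · 1/8 = 2.
Numerically: E[X] ≈ 2.

E[X] = 16 · (1/2)^{3} = 2 ≈ 2.


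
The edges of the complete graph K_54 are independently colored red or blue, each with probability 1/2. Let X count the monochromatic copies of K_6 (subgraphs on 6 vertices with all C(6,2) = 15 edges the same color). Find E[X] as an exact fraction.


Let X = Σ_S X_S over the C(54, 6) = 25827165 subsets S of size 6, where X_S = 1 if the K_6 on S is monochromatic.
For a fixed S, the K_6 on S has C(6, 2) = 15 edges. P[all 15 edges red] = (1/2)^15, and likewise for blue, so P[monochromatic] = 2·(1/2)^15 = 2^{1 − 15} = 1/16384.
Summing: E[X] = C(54, 6) · 2^{1 − 15} = 25827165 · 1/16384 = 25827165/16384.
Numerically: E[X] ≈ 1576.36505.

E[X] = C(54,6)·2^(1−C(6,2)) = 25827165/16384 ≈ 1576.36505.


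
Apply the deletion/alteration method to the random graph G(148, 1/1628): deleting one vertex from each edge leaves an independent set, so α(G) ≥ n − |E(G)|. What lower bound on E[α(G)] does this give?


E[|E(G)|] = C(148, 2)·p = 10878 · (1/1628) = 147/22.
E[α(G)] ≥ n − E[|E(G)|] = 148 − 147/22 = 3109/22.
Numerically: ≈ 141.318.
(This is only a lower bound; the true E[α(G)] may be larger.)

E[α(G)] ≥ 3109/22 ≈ 141.318.
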